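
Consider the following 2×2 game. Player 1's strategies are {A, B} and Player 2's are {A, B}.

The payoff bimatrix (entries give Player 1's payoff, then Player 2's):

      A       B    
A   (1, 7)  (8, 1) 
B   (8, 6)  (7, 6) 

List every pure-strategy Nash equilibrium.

(A, A): Player 1 prefers B (8 > 1) — not an equilibrium.
(A, B): Player 2 prefers A (7 > 1) — not an equilibrium.
(B, A): Player 1 gets 8 ≥ 1 from A, and Player 2 gets 6 ≥ 6 from B — Nash equilibrium.
(B, B): Player 1 prefers A (8 > 7) — not an equilibrium.

(B, A)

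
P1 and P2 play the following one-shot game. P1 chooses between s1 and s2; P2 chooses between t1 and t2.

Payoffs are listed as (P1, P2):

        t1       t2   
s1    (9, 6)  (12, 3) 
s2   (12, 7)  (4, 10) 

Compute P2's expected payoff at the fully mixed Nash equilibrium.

13/2

First find p, the probability P1 plays s1, from P2's indifference between t1 and t2: 6p + 7(1−p) = 3p + 10(1−p), giving p = 1/2.
Since P2 is indifferent in equilibrium, P2's expected payoff equals the payoff from either column against (1/2, 1/2). Using t1: 6(1/2) + 7(1/2) = 13/2.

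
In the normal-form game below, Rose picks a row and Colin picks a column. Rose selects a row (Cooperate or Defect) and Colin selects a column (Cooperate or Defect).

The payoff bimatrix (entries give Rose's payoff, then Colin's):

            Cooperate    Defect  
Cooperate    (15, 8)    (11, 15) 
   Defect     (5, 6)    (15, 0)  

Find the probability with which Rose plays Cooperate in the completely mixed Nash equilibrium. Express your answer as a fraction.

Let p be the probability that Rose plays Cooperate. In a completely mixed equilibrium, Colin must be indifferent between Cooperate and Defect.
Colin's expected payoff from Cooperate is 8p + 6(1−p); from Defect it is 15p.
Setting these equal: 2p + 6 = 15p, so p = 6/13.

6/13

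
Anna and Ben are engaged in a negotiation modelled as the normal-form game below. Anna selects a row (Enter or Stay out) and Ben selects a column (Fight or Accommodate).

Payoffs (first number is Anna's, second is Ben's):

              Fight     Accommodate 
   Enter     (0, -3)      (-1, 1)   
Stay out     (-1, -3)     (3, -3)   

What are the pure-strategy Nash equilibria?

(Enter, Fight): Ben prefers Accommodate (1 > -3) — not an equilibrium.
(Enter, Accommodate): Anna prefers Stay out (3 > -1) — not an equilibrium.
(Stay out, Fight): Anna prefers Enter (0 > -1) — not an equilibrium.
(Stay out, Accommodate): Anna gets 3 ≥ -1 from Enter, and Ben gets -3 ≥ -3 from Fight — Nash equilibrium.

(Stay out, Accommodate)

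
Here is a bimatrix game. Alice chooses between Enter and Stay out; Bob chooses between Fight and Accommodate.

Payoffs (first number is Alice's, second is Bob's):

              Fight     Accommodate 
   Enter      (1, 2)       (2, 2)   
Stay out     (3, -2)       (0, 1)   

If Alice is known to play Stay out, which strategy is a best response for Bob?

Against Stay out, Bob earns -2 from Fight and 1 from Accommodate.
So Accommodate is the best response.

Accommodate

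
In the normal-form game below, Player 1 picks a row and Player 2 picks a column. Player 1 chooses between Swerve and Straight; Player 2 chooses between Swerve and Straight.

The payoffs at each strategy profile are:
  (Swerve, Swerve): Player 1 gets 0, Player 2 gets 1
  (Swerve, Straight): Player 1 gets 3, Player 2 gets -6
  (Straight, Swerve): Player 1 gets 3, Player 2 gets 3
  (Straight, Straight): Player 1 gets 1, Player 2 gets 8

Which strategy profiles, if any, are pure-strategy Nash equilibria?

(Swerve, Swerve): Player 1 prefers Straight (3 > 0) — not an equilibrium.
(Swerve, Straight): Player 2 prefers Swerve (1 > -6) — not an equilibrium.
(Straight, Swerve): Player 2 prefers Straight (8 > 3) — not an equilibrium.
(Straight, Straight): Player 1 prefers Swerve (3 > 1) — not an equilibrium.

none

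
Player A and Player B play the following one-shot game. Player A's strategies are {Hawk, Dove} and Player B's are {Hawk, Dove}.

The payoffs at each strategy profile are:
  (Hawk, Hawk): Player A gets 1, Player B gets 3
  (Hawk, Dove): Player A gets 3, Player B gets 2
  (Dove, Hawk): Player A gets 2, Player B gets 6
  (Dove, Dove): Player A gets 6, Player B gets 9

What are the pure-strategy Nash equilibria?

(Hawk, Hawk): Player A prefers Dove (2 > 1) — not an equilibrium.
(Hawk, Dove): Player A prefers Dove (6 > 3); Player B prefers Hawk (3 > 2) — not an equilibrium.
(Dove, Hawk): Player B prefers Dove (9 > 6) — not an equilibrium.
(Dove, Dove): Player A gets 6 ≥ 3 from Hawk, and Player B gets 9 ≥ 6 from Hawk — Nash equilibrium.

(Dove, Dove)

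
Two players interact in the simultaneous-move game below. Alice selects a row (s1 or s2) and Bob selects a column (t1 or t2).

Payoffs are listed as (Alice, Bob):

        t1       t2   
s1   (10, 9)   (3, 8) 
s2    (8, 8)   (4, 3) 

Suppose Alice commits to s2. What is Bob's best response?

t1

Against s2, Bob earns 8 from t1 and 3 from t2.
So t1 is the best response.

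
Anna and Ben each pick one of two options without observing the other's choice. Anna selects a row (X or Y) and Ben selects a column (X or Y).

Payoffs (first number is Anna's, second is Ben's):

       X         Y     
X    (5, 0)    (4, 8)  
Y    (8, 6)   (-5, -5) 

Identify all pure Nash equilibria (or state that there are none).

(X, X): Anna prefers Y (8 > 5); Ben prefers Y (8 > 0) — not an equilibrium.
(X, Y): Anna gets 4 ≥ -5 from Y, and Ben gets 8 ≥ 0 from X — Nash equilibrium.
(Y, X): Anna gets 8 ≥ 5 from X, and Ben gets 6 ≥ -5 from Y — Nash equilibrium.
(Y, Y): Anna prefers X (4 > -5); Ben prefers X (6 > -5) — not an equilibrium.

(X, Y) and (Y, X)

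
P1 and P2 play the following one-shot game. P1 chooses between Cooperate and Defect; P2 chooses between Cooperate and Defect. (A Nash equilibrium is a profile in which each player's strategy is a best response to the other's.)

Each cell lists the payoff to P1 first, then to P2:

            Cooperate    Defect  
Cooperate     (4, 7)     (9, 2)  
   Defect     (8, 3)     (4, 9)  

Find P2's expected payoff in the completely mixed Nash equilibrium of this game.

First find x, the probability P1 plays Cooperate, from P2's indifference between Cooperate and Defect: 7x + 3(1−x) = 2x + 9(1−x), giving x = 6/11.
Since P2 is indifferent in equilibrium, P2's expected payoff equals the payoff from either column against (6/11, 5/11). Using Cooperate: 7(6/11) + 3(5/11) = 57/11.

57/11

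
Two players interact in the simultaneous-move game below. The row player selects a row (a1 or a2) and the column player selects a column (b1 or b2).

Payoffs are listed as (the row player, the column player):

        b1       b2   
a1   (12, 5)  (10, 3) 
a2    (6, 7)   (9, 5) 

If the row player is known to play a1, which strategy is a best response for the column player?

b1

Against a1, the column player earns 5 from b1 and 3 from b2.
So b1 is the best response.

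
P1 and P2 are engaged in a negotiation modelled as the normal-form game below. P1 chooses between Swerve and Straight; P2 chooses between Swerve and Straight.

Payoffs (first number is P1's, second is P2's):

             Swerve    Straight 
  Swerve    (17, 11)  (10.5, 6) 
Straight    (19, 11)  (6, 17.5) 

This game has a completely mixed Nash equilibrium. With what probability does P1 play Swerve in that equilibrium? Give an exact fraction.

Let p be the probability that P1 plays Swerve. In a completely mixed equilibrium, P2 must be indifferent between Swerve and Straight.
P2's expected payoff from Swerve is 11p + 11(1−p); from Straight it is 6p + 17.5(1−p).
Setting these equal: 11 = −11.5p + 17.5, so p = 13/23.

13/23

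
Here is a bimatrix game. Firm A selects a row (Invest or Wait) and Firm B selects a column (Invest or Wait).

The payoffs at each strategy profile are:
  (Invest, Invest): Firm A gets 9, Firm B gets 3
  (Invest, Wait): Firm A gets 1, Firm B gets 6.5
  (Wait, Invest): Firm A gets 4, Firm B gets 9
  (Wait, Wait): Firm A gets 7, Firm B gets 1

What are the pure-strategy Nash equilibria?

none

(Invest, Invest): Firm B prefers Wait (6.5 > 3) — not an equilibrium.
(Invest, Wait): Firm A prefers Wait (7 > 1) — not an equilibrium.
(Wait, Invest): Firm A prefers Invest (9 > 4) — not an equilibrium.
(Wait, Wait): Firm B prefers Invest (9 > 1) — not an equilibrium.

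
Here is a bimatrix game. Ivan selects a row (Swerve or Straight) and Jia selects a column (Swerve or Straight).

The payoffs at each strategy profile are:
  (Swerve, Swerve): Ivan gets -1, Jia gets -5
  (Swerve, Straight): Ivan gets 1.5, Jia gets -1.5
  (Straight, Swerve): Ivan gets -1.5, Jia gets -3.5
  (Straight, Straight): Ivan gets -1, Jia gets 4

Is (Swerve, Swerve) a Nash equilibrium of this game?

At (Swerve, Swerve), Ivan earns -1; switching to Straight would give -1.5, so Ivan has no profitable deviation.
Jia earns -5; switching to Straight would give -1.5, so Jia would deviate.
Since at least one player can profitably deviate, this is not a Nash equilibrium.

No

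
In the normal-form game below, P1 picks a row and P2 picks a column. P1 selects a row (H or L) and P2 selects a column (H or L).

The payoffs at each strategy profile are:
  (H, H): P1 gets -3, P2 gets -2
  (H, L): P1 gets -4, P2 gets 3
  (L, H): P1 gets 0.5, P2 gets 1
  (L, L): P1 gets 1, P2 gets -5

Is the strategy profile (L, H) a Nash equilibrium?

At (L, H), P1 earns 0.5; switching to H would give -3, so P1 has no profitable deviation.
P2 earns 1; switching to L would give -5, so P2 has no profitable deviation.
Neither player can gain by a unilateral deviation, so this profile is a Nash equilibrium.

Yes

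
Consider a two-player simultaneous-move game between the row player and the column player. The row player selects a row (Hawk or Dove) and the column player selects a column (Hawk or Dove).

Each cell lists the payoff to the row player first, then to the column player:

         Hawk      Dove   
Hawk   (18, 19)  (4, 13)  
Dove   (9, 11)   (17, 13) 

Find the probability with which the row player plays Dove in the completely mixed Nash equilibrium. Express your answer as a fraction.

3/4

Let x be the probability that the row player plays Hawk. In a completely mixed equilibrium, the column player must be indifferent between Hawk and Dove.
The column player's expected payoff from Hawk is 19x + 11(1−x); from Dove it is 13x + 13(1−x).
Setting these equal: 8x + 11 = 13, so x = 1/4.
Therefore the row player plays Dove with probability 1 − 1/4 = 3/4.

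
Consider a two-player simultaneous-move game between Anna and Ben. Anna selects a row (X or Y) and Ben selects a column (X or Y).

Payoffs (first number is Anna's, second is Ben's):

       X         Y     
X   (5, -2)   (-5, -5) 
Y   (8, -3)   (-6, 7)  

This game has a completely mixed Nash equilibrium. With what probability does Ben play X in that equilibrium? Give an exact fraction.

Let c be the probability that Ben plays X. In a completely mixed equilibrium, Anna must be indifferent between X and Y.
Anna's expected payoff from X is 5c − 5(1−c); from Y it is 8c − 6(1−c).
Setting these equal: 10c − 5 = 14c − 6, so c = 1/4.

1/4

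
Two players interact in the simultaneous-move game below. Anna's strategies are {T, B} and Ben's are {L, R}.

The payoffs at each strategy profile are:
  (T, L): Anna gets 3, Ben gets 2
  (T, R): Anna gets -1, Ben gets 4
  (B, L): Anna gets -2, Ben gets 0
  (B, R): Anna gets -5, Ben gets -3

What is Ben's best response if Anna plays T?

Against T, Ben earns 2 from L and 4 from R.
So R is the best response.

R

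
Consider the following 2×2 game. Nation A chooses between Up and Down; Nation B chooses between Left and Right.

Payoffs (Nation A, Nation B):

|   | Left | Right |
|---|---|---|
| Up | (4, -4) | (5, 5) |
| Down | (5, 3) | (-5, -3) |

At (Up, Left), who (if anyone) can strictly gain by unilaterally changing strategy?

Both

Nation A at (Up, Left) earns 4; deviating to Down yields 5 — a strict improvement.
Nation B earns -4; deviating to Right yields 5 — a strict improvement.
Both Nation A and Nation B have strictly profitable deviations.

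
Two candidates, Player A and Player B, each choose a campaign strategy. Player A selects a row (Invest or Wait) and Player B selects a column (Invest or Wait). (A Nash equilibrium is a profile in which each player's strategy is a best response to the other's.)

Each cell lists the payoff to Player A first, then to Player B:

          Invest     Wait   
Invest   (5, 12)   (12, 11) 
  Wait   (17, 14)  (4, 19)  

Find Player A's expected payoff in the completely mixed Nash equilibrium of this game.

46/5

First find y, the probability Player B plays Invest, from Player A's indifference between Invest and Wait: 5y + 12(1−y) = 17y + 4(1−y), giving y = 2/5.
Since Player A is indifferent in equilibrium, Player A's expected payoff equals the payoff from either row against (2/5, 3/5). Using Invest: 5(2/5) + 12(3/5) = 46/5.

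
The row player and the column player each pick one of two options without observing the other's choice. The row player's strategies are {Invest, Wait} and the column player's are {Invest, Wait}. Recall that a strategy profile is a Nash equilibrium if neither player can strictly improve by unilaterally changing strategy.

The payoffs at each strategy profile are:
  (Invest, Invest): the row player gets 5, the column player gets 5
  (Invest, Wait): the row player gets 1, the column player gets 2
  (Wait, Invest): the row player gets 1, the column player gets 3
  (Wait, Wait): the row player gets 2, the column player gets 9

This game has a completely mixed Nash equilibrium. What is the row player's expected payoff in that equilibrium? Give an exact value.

First find y, the probability the column player plays Invest, from the row player's indifference between Invest and Wait: 5y + (1−y) = y + 2(1−y), giving y = 1/5.
Since the row player is indifferent in equilibrium, the row player's expected payoff equals the payoff from either row against (1/5, 4/5). Using Invest: 5(1/5) + (4/5) = 9/5.

9/5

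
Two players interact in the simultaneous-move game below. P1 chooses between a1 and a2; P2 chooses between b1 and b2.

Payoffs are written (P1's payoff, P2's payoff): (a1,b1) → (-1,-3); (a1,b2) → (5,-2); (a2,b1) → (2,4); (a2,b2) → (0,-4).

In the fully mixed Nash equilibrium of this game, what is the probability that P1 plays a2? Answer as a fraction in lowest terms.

Let p be the probability that P1 plays a1. In a completely mixed equilibrium, P2 must be indifferent between b1 and b2.
P2's expected payoff from b1 is −3p + 4(1−p); from b2 it is −2p − 4(1−p).
Setting these equal: −7p + 4 = 2p − 4, so p = 8/9.
Therefore P1 plays a2 with probability 1 − 8/9 = 1/9.

1/9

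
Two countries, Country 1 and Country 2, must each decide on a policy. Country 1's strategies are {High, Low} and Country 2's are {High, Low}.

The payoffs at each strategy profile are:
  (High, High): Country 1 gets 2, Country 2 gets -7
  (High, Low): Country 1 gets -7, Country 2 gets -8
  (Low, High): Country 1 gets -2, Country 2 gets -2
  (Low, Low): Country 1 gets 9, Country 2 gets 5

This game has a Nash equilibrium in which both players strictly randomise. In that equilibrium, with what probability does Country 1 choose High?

Let p be the probability that Country 1 plays High. In a completely mixed equilibrium, Country 2 must be indifferent between High and Low.
Country 2's expected payoff from High is −7p − 2(1−p); from Low it is −8p + 5(1−p).
Setting these equal: −5p − 2 = −13p + 5, so p = 7/8.

7/8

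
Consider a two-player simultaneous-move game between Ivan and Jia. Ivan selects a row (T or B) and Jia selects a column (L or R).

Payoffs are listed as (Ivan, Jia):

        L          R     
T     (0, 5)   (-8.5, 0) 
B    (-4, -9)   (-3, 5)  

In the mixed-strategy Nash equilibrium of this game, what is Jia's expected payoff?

25/19

First find p, the probability Ivan plays T, from Jia's indifference between L and R: 5p − 9(1−p) = 5(1−p), giving p = 14/19.
Since Jia is indifferent in equilibrium, Jia's expected payoff equals the payoff from either column against (14/19, 5/19). Using L: 5(14/19) − 9(5/19) = 25/19.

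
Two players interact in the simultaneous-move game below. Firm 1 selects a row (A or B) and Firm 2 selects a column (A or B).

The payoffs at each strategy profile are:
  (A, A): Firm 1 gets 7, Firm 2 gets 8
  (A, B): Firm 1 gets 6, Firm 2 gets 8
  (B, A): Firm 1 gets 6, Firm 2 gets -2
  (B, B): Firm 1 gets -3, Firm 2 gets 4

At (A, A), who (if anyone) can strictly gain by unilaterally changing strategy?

Neither

Firm 1 at (A, A) earns 7; deviating to B yields 6 — not better.
Firm 2 earns 8; deviating to B yields 8 — not better.
Neither player can strictly improve; the profile is a Nash equilibrium.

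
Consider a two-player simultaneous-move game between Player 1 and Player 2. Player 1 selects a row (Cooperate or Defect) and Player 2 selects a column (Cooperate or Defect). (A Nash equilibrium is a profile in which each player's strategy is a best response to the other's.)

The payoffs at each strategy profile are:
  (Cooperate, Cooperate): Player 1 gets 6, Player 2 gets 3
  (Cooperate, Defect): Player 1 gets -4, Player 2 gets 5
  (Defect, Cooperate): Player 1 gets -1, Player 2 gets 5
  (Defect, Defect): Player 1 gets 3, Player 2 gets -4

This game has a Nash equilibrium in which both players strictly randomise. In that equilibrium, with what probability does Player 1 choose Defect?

Let p be the probability that Player 1 plays Cooperate. In a completely mixed equilibrium, Player 2 must be indifferent between Cooperate and Defect.
Player 2's expected payoff from Cooperate is 3p + 5(1−p); from Defect it is 5p − 4(1−p).
Setting these equal: −2p + 5 = 9p − 4, so p = 9/11.
Therefore Player 1 plays Defect with probability 1 − 9/11 = 2/11.

2/11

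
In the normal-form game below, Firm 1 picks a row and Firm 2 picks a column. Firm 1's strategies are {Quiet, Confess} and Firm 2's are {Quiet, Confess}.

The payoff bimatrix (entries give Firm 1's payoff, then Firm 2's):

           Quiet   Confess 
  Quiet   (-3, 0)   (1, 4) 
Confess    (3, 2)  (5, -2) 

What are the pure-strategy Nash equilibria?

(Confess, Quiet)

(Quiet, Quiet): Firm 1 prefers Confess (3 > -3); Firm 2 prefers Confess (4 > 0) — not an equilibrium.
(Quiet, Confess): Firm 1 prefers Confess (5 > 1) — not an equilibrium.
(Confess, Quiet): Firm 1 gets 3 ≥ -3 from Quiet, and Firm 2 gets 2 ≥ -2 from Confess — Nash equilibrium.
(Confess, Confess): Firm 2 prefers Quiet (2 > -2) — not an equilibrium.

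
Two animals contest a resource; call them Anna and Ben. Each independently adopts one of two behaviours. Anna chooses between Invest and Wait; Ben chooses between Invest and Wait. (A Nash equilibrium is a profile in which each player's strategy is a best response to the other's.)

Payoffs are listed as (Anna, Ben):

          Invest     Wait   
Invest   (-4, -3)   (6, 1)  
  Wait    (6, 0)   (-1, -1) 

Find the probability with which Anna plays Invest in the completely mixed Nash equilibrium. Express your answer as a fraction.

Let x be the probability that Anna plays Invest. In a completely mixed equilibrium, Ben must be indifferent between Invest and Wait.
Ben's expected payoff from Invest is −3x; from Wait it is x − (1−x).
Setting these equal: −3x = 2x − 1, so x = 1/5.

1/5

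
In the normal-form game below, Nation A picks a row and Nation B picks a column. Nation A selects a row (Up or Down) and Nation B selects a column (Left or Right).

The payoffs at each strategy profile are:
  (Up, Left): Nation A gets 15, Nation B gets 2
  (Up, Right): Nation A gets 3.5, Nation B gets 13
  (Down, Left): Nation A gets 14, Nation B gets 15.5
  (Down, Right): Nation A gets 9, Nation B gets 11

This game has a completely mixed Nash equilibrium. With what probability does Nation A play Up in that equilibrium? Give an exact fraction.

9/31

Let p be the probability that Nation A plays Up. In a completely mixed equilibrium, Nation B must be indifferent between Left and Right.
Nation B's expected payoff from Left is 2p + 15.5(1−p); from Right it is 13p + 11(1−p).
Setting these equal: −13.5p + 15.5 = 2p + 11, so p = 9/31.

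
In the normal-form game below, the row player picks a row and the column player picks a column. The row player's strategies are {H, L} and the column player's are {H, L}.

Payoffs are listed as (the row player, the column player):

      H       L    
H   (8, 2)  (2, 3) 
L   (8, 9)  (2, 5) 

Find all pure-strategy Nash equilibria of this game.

(H, H): the column player prefers L (3 > 2) — not an equilibrium.
(H, L): the row player gets 2 ≥ 2 from L, and the column player gets 3 ≥ 2 from H — Nash equilibrium.
(L, H): the row player gets 8 ≥ 8 from H, and the column player gets 9 ≥ 5 from L — Nash equilibrium.
(L, L): the column player prefers H (9 > 5) — not an equilibrium.

(H, L) and (L, H)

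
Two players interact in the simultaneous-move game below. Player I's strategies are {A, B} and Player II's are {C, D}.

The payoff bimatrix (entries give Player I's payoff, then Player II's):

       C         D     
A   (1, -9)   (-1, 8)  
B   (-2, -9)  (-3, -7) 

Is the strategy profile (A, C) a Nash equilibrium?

At (A, C), Player I earns 1; switching to B would give -2, so Player I has no profitable deviation.
Player II earns -9; switching to D would give 8, so Player II would deviate.
Since at least one player can profitably deviate, this is not a Nash equilibrium.

No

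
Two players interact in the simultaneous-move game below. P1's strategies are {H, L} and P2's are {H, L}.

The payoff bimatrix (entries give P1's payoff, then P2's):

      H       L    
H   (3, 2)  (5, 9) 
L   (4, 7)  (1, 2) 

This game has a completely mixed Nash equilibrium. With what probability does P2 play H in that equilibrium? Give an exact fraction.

4/5

Let y be the probability that P2 plays H. In a completely mixed equilibrium, P1 must be indifferent between H and L.
P1's expected payoff from H is 3y + 5(1−y); from L it is 4y + (1−y).
Setting these equal: −2y + 5 = 3y + 1, so y = 4/5.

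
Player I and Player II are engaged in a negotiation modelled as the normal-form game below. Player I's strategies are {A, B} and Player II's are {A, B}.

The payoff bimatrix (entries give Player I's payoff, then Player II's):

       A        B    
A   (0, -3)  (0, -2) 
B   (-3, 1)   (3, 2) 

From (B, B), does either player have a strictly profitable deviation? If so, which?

Player I at (B, B) earns 3; deviating to A yields 0 — not better.
Player II earns 2; deviating to A yields 1 — not better.
Neither player can strictly improve; the profile is a Nash equilibrium.

Neither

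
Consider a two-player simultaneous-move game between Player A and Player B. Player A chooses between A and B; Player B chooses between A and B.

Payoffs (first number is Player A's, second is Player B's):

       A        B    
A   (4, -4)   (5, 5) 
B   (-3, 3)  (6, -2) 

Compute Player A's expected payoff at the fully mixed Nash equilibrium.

39/8

First find q, the probability Player B plays A, from Player A's indifference between A and B: 4q + 5(1−q) = −3q + 6(1−q), giving q = 1/8.
Since Player A is indifferent in equilibrium, Player A's expected payoff equals the payoff from either row against (1/8, 7/8). Using A: 4(1/8) + 5(7/8) = 39/8.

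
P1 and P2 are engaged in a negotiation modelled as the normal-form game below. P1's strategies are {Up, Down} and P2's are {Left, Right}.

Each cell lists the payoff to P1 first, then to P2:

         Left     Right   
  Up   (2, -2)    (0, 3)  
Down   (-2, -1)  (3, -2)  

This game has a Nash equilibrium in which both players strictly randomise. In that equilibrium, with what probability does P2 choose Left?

Let y be the probability that P2 plays Left. In a completely mixed equilibrium, P1 must be indifferent between Up and Down.
P1's expected payoff from Up is 2y; from Down it is −2y + 3(1−y).
Setting these equal: 2y = −5y + 3, so y = 3/7.

3/7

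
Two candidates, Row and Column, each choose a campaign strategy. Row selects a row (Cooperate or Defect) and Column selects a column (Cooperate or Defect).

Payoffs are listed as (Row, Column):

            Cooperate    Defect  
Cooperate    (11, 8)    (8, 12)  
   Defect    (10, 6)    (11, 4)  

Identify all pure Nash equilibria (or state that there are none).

(Cooperate, Cooperate): Column prefers Defect (12 > 8) — not an equilibrium.
(Cooperate, Defect): Row prefers Defect (11 > 8) — not an equilibrium.
(Defect, Cooperate): Row prefers Cooperate (11 > 10) — not an equilibrium.
(Defect, Defect): Column prefers Cooperate (6 > 4) — not an equilibrium.

none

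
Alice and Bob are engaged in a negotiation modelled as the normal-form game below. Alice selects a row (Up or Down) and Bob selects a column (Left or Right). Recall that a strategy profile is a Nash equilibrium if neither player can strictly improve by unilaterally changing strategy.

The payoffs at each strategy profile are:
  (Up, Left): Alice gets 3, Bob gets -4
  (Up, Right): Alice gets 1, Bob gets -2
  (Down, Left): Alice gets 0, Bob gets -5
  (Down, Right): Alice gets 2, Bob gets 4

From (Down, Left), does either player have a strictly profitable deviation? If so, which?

Alice at (Down, Left) earns 0; deviating to Up yields 3 — a strict improvement.
Bob earns -5; deviating to Right yields 4 — a strict improvement.
Both Alice and Bob have strictly profitable deviations.

Both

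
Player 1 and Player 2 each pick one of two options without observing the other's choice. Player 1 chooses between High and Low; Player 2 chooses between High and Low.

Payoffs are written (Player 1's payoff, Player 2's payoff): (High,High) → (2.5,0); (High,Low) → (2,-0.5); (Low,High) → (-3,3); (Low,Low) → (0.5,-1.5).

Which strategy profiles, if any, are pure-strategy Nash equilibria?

(High, High): Player 1 gets 2.5 ≥ -3 from Low, and Player 2 gets 0 ≥ -0.5 from Low — Nash equilibrium.
(High, Low): Player 2 prefers High (0 > -0.5) — not an equilibrium.
(Low, High): Player 1 prefers High (2.5 > -3) — not an equilibrium.
(Low, Low): Player 1 prefers High (2 > 0.5); Player 2 prefers High (3 > -1.5) — not an equilibrium.

(High, High)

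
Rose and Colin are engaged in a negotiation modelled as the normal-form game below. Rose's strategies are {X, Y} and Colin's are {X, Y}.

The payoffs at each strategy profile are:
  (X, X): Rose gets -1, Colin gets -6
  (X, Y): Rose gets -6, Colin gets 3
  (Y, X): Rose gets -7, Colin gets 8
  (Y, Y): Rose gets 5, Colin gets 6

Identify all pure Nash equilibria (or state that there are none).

none

(X, X): Colin prefers Y (3 > -6) — not an equilibrium.
(X, Y): Rose prefers Y (5 > -6) — not an equilibrium.
(Y, X): Rose prefers X (-1 > -7) — not an equilibrium.
(Y, Y): Colin prefers X (8 > 6) — not an equilibrium.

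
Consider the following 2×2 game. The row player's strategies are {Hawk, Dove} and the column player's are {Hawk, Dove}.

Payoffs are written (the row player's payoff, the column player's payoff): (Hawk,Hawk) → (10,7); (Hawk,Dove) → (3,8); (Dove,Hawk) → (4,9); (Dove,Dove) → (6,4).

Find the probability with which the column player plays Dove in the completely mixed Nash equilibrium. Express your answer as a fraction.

Let c be the probability that the column player plays Hawk. In a completely mixed equilibrium, the row player must be indifferent between Hawk and Dove.
The row player's expected payoff from Hawk is 10c + 3(1−c); from Dove it is 4c + 6(1−c).
Setting these equal: 7c + 3 = −2c + 6, so c = 1/3.
Therefore the column player plays Dove with probability 1 − 1/3 = 2/3.

2/3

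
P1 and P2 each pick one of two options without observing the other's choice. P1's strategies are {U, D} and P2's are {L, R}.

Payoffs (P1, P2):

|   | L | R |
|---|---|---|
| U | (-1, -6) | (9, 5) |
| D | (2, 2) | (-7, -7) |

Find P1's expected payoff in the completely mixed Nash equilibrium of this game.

First find y, the probability P2 plays L, from P1's indifference between U and D: −y + 9(1−y) = 2y − 7(1−y), giving y = 16/19.
Since P1 is indifferent in equilibrium, P1's expected payoff equals the payoff from either row against (16/19, 3/19). Using U: −(16/19) + 9(3/19) = 11/19.

11/19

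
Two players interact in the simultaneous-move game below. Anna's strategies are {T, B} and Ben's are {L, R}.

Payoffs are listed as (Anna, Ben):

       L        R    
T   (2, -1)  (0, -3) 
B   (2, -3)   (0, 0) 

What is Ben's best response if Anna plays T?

L

Against T, Ben earns -1 from L and -3 from R.
So L is the best response.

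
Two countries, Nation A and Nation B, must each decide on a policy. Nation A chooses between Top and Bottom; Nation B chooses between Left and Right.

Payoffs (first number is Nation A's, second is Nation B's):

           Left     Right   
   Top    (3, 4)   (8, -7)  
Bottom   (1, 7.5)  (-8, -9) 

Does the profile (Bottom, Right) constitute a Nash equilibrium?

At (Bottom, Right), Nation A earns -8; switching to Top would give 8, so Nation A would deviate.
Nation B earns -9; switching to Left would give 7.5, so Nation B would deviate.
Since at least one player can profitably deviate, this is not a Nash equilibrium.

No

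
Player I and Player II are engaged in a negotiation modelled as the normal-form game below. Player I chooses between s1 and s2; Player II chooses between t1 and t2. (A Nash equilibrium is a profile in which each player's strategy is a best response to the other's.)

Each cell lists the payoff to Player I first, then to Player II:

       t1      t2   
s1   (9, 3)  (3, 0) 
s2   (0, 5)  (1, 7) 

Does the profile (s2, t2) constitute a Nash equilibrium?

At (s2, t2), Player I earns 1; switching to s1 would give 3, so Player I would deviate.
Player II earns 7; switching to t1 would give 5, so Player II has no profitable deviation.
Since at least one player can profitably deviate, this is not a Nash equilibrium.

No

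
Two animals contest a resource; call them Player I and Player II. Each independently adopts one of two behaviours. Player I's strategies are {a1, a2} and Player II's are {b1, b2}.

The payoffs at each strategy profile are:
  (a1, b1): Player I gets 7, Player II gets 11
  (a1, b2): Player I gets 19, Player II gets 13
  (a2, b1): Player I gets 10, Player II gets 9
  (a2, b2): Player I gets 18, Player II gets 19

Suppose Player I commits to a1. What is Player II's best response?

b2

Against a1, Player II earns 11 from b1 and 13 from b2.
So b2 is the best response.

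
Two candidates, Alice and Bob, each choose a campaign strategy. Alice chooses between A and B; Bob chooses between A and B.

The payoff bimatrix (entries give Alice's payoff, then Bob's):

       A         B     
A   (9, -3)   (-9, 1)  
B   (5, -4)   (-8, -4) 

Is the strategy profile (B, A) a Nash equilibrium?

At (B, A), Alice earns 5; switching to A would give 9, so Alice would deviate.
Bob earns -4; switching to B would give -4, so Bob has no profitable deviation.
Since at least one player can profitably deviate, this is not a Nash equilibrium.

No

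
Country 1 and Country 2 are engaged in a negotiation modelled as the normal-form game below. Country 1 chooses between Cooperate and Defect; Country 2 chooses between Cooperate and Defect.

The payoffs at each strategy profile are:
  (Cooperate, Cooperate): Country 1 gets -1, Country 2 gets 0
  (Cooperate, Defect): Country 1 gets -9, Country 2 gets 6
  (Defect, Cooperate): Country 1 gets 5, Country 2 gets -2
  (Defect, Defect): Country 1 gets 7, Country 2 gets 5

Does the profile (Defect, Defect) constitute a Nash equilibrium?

Yes

At (Defect, Defect), Country 1 earns 7; switching to Cooperate would give -9, so Country 1 has no profitable deviation.
Country 2 earns 5; switching to Cooperate would give -2, so Country 2 has no profitable deviation.
Neither player can gain by a unilateral deviation, so this profile is a Nash equilibrium.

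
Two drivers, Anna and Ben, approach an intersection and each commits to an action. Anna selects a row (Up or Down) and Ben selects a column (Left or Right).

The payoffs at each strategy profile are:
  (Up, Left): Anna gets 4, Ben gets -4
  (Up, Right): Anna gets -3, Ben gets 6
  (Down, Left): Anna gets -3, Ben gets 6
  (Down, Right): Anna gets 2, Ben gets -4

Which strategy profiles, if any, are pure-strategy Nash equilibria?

(Up, Left): Ben prefers Right (6 > -4) — not an equilibrium.
(Up, Right): Anna prefers Down (2 > -3) — not an equilibrium.
(Down, Left): Anna prefers Up (4 > -3) — not an equilibrium.
(Down, Right): Ben prefers Left (6 > -4) — not an equilibrium.

none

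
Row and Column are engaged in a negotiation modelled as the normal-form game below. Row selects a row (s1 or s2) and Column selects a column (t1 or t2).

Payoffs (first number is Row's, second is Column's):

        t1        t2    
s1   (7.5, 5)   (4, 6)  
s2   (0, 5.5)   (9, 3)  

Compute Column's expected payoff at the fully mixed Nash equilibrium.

First find p, the probability Row plays s1, from Column's indifference between t1 and t2: 5p + 5.5(1−p) = 6p + 3(1−p), giving p = 5/7.
Since Column is indifferent in equilibrium, Column's expected payoff equals the payoff from either column against (5/7, 2/7). Using t1: 5(5/7) + 5.5(2/7) = 36/7.

36/7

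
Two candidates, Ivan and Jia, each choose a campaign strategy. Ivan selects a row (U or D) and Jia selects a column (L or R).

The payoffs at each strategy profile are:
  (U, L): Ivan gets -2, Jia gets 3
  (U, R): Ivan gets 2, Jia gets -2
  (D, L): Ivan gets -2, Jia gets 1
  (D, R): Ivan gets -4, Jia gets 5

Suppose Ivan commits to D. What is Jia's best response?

Against D, Jia earns 1 from L and 5 from R.
So R is the best response.

R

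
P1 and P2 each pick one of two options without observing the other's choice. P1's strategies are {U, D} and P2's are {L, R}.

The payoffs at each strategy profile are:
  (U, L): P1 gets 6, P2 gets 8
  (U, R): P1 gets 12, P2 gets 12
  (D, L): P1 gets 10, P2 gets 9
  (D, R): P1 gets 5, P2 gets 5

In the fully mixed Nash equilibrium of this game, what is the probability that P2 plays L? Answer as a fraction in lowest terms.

Let c be the probability that P2 plays L. In a completely mixed equilibrium, P1 must be indifferent between U and D.
P1's expected payoff from U is 6c + 12(1−c); from D it is 10c + 5(1−c).
Setting these equal: −6c + 12 = 5c + 5, so c = 7/11.

7/11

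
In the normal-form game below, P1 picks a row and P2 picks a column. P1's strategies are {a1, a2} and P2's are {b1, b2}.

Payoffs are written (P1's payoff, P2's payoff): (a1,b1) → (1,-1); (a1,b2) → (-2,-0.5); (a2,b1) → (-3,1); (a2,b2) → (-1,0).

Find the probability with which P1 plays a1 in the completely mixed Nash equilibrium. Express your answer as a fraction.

Let r be the probability that P1 plays a1. In a completely mixed equilibrium, P2 must be indifferent between b1 and b2.
P2's expected payoff from b1 is −r + (1−r); from b2 it is −0.5r.
Setting these equal: −2r + 1 = −0.5r, so r = 2/3.

2/3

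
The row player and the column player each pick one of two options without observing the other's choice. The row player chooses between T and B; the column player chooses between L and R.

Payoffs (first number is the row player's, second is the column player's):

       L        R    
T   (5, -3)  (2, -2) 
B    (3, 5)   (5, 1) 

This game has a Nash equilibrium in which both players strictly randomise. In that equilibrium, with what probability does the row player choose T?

4/5

Let r be the probability that the row player plays T. In a completely mixed equilibrium, the column player must be indifferent between L and R.
The column player's expected payoff from L is −3r + 5(1−r); from R it is −2r + (1−r).
Setting these equal: −8r + 5 = −3r + 1, so r = 4/5.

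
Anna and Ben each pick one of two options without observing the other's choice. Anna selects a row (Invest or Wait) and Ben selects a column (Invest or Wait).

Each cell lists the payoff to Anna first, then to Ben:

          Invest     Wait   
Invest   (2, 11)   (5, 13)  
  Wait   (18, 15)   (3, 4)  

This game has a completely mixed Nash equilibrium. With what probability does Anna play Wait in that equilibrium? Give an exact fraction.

2/13

Let p be the probability that Anna plays Invest. In a completely mixed equilibrium, Ben must be indifferent between Invest and Wait.
Ben's expected payoff from Invest is 11p + 15(1−p); from Wait it is 13p + 4(1−p).
Setting these equal: −4p + 15 = 9p + 4, so p = 11/13.
Therefore Anna plays Wait with probability 1 − 11/13 = 2/13.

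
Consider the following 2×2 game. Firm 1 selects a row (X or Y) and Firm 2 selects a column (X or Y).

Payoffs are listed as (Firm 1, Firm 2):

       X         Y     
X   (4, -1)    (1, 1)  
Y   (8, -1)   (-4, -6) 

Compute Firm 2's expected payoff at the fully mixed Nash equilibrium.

-1

First find p, the probability Firm 1 plays X, from Firm 2's indifference between X and Y: −p − (1−p) = p − 6(1−p), giving p = 5/7.
Since Firm 2 is indifferent in equilibrium, Firm 2's expected payoff equals the payoff from either column against (5/7, 2/7). Using X: −(5/7) − (2/7) = -1.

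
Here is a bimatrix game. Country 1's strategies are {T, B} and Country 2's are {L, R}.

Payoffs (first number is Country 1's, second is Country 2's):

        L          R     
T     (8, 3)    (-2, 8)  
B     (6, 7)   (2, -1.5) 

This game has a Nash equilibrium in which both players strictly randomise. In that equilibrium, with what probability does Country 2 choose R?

1/3

Let c be the probability that Country 2 plays L. In a completely mixed equilibrium, Country 1 must be indifferent between T and B.
Country 1's expected payoff from T is 8c − 2(1−c); from B it is 6c + 2(1−c).
Setting these equal: 10c − 2 = 4c + 2, so c = 2/3.
Therefore Country 2 plays R with probability 1 − 2/3 = 1/3.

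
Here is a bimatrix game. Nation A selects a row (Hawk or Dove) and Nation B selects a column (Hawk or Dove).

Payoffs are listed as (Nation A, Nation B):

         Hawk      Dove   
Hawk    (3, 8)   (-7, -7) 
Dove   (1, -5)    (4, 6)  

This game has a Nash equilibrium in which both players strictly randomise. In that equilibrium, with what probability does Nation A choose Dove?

Let r be the probability that Nation A plays Hawk. In a completely mixed equilibrium, Nation B must be indifferent between Hawk and Dove.
Nation B's expected payoff from Hawk is 8r − 5(1−r); from Dove it is −7r + 6(1−r).
Setting these equal: 13r − 5 = −13r + 6, so r = 11/26.
Therefore Nation A plays Dove with probability 1 − 11/26 = 15/26.

15/26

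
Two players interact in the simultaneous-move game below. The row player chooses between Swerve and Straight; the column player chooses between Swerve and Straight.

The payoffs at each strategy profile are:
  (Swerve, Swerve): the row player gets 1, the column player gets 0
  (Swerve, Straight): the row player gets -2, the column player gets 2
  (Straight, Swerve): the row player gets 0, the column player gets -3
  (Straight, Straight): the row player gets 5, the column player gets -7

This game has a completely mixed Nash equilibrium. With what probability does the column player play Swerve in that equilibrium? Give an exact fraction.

Let q be the probability that the column player plays Swerve. In a completely mixed equilibrium, the row player must be indifferent between Swerve and Straight.
The row player's expected payoff from Swerve is q − 2(1−q); from Straight it is 5(1−q).
Setting these equal: 3q − 2 = −5q + 5, so q = 7/8.

7/8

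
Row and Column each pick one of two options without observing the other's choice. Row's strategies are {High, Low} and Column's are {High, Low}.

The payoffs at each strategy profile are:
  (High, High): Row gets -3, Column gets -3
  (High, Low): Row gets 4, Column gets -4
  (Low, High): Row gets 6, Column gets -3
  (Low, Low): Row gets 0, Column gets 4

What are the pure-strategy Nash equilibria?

(High, High): Row prefers Low (6 > -3) — not an equilibrium.
(High, Low): Column prefers High (-3 > -4) — not an equilibrium.
(Low, High): Column prefers Low (4 > -3) — not an equilibrium.
(Low, Low): Row prefers High (4 > 0) — not an equilibrium.

none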